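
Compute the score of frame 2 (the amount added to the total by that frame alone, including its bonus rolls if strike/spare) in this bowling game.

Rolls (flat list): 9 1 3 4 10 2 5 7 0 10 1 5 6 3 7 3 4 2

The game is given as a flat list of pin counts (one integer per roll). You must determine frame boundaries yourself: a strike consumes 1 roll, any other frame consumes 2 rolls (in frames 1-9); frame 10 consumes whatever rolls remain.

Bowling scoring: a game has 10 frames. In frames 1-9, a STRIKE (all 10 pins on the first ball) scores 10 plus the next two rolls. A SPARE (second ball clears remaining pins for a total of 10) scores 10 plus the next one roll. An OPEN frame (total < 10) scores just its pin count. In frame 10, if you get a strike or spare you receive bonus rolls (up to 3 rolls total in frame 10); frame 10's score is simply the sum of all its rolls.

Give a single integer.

Frame 1: SPARE (9+1=10). 10 + next roll (3) = 13. Cumulative: 13
Frame 2: OPEN (3+4=7). Cumulative: 20
Frame 3: STRIKE. 10 + next two rolls (2+5) = 17. Cumulative: 37
Frame 4: OPEN (2+5=7). Cumulative: 44

Answer: 7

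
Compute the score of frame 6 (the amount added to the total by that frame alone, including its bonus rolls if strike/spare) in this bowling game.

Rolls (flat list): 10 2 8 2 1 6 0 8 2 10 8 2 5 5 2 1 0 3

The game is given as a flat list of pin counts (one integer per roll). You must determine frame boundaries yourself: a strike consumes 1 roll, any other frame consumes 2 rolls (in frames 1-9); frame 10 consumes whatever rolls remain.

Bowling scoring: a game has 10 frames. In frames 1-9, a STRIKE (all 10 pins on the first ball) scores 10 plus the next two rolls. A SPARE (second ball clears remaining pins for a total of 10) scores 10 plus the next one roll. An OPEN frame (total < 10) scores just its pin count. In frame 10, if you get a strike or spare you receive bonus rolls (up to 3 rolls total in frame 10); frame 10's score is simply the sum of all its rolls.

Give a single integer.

Frame 1: STRIKE. 10 + next two rolls (2+8) = 20. Cumulative: 20
Frame 2: SPARE (2+8=10). 10 + next roll (2) = 12. Cumulative: 32
Frame 3: OPEN (2+1=3). Cumulative: 35
Frame 4: OPEN (6+0=6). Cumulative: 41
Frame 5: SPARE (8+2=10). 10 + next roll (10) = 20. Cumulative: 61
Frame 6: STRIKE. 10 + next two rolls (8+2) = 20. Cumulative: 81
Frame 7: SPARE (8+2=10). 10 + next roll (5) = 15. Cumulative: 96
Frame 8: SPARE (5+5=10). 10 + next roll (2) = 12. Cumulative: 108

Answer: 20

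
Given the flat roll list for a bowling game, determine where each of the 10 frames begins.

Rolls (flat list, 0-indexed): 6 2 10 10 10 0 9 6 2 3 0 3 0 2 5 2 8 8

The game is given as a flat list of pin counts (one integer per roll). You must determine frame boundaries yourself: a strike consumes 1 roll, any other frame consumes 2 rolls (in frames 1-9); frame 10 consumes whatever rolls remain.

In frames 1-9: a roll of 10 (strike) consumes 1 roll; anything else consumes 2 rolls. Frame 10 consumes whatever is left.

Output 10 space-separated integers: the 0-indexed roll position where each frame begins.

Answer: 0 2 3 4 5 7 9 11 13 15

Derivation:
Frame 1 starts at roll index 0: rolls=6,2 (sum=8), consumes 2 rolls
Frame 2 starts at roll index 2: roll=10 (strike), consumes 1 roll
Frame 3 starts at roll index 3: roll=10 (strike), consumes 1 roll
Frame 4 starts at roll index 4: roll=10 (strike), consumes 1 roll
Frame 5 starts at roll index 5: rolls=0,9 (sum=9), consumes 2 rolls
Frame 6 starts at roll index 7: rolls=6,2 (sum=8), consumes 2 rolls
Frame 7 starts at roll index 9: rolls=3,0 (sum=3), consumes 2 rolls
Frame 8 starts at roll index 11: rolls=3,0 (sum=3), consumes 2 rolls
Frame 9 starts at roll index 13: rolls=2,5 (sum=7), consumes 2 rolls
Frame 10 starts at roll index 15: 3 remaining rolls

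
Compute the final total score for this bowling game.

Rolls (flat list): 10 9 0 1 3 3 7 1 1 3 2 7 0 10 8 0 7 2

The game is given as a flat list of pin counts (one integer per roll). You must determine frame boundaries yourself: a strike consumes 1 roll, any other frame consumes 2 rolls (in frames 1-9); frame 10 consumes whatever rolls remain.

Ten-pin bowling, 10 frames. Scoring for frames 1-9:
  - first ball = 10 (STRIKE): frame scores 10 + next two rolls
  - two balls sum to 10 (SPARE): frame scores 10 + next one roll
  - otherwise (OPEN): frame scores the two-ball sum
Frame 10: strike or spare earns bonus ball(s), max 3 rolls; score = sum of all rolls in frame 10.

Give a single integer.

Frame 1: STRIKE. 10 + next two rolls (9+0) = 19. Cumulative: 19
Frame 2: OPEN (9+0=9). Cumulative: 28
Frame 3: OPEN (1+3=4). Cumulative: 32
Frame 4: SPARE (3+7=10). 10 + next roll (1) = 11. Cumulative: 43
Frame 5: OPEN (1+1=2). Cumulative: 45
Frame 6: OPEN (3+2=5). Cumulative: 50
Frame 7: OPEN (7+0=7). Cumulative: 57
Frame 8: STRIKE. 10 + next two rolls (8+0) = 18. Cumulative: 75
Frame 9: OPEN (8+0=8). Cumulative: 83
Frame 10: OPEN. Sum of all frame-10 rolls (7+2) = 9. Cumulative: 92

Answer: 92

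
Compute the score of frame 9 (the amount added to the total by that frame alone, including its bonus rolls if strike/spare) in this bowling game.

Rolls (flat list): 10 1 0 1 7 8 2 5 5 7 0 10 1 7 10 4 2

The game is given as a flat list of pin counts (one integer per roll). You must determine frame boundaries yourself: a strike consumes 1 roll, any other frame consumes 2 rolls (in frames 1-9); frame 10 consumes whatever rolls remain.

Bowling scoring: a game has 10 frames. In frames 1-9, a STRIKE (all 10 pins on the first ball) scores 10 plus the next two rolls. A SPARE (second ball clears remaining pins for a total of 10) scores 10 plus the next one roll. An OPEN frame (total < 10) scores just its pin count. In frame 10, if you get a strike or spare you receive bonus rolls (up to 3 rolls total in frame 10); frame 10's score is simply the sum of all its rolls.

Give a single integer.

Frame 1: STRIKE. 10 + next two rolls (1+0) = 11. Cumulative: 11
Frame 2: OPEN (1+0=1). Cumulative: 12
Frame 3: OPEN (1+7=8). Cumulative: 20
Frame 4: SPARE (8+2=10). 10 + next roll (5) = 15. Cumulative: 35
Frame 5: SPARE (5+5=10). 10 + next roll (7) = 17. Cumulative: 52
Frame 6: OPEN (7+0=7). Cumulative: 59
Frame 7: STRIKE. 10 + next two rolls (1+7) = 18. Cumulative: 77
Frame 8: OPEN (1+7=8). Cumulative: 85
Frame 9: STRIKE. 10 + next two rolls (4+2) = 16. Cumulative: 101
Frame 10: OPEN. Sum of all frame-10 rolls (4+2) = 6. Cumulative: 107

Answer: 16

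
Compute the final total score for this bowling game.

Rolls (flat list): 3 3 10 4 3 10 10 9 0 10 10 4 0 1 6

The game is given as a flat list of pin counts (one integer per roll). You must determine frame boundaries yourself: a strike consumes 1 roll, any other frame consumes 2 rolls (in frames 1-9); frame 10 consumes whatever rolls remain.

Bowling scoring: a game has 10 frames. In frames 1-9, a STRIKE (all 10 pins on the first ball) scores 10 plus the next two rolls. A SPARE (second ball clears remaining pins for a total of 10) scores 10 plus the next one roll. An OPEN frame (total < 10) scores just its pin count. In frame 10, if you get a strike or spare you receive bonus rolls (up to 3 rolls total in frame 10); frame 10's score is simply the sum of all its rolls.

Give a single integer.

Answer: 136

Derivation:
Frame 1: OPEN (3+3=6). Cumulative: 6
Frame 2: STRIKE. 10 + next two rolls (4+3) = 17. Cumulative: 23
Frame 3: OPEN (4+3=7). Cumulative: 30
Frame 4: STRIKE. 10 + next two rolls (10+9) = 29. Cumulative: 59
Frame 5: STRIKE. 10 + next two rolls (9+0) = 19. Cumulative: 78
Frame 6: OPEN (9+0=9). Cumulative: 87
Frame 7: STRIKE. 10 + next two rolls (10+4) = 24. Cumulative: 111
Frame 8: STRIKE. 10 + next two rolls (4+0) = 14. Cumulative: 125
Frame 9: OPEN (4+0=4). Cumulative: 129
Frame 10: OPEN. Sum of all frame-10 rolls (1+6) = 7. Cumulative: 136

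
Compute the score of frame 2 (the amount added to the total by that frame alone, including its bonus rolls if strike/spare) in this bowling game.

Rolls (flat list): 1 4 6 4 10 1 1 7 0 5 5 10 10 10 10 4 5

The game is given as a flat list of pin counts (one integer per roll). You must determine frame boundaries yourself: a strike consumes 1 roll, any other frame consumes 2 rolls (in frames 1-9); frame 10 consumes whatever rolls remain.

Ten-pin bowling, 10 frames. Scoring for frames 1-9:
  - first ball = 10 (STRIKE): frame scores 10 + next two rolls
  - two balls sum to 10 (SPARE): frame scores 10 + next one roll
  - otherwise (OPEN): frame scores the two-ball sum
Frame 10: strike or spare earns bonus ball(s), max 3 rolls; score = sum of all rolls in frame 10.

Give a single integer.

Frame 1: OPEN (1+4=5). Cumulative: 5
Frame 2: SPARE (6+4=10). 10 + next roll (10) = 20. Cumulative: 25
Frame 3: STRIKE. 10 + next two rolls (1+1) = 12. Cumulative: 37
Frame 4: OPEN (1+1=2). Cumulative: 39

Answer: 20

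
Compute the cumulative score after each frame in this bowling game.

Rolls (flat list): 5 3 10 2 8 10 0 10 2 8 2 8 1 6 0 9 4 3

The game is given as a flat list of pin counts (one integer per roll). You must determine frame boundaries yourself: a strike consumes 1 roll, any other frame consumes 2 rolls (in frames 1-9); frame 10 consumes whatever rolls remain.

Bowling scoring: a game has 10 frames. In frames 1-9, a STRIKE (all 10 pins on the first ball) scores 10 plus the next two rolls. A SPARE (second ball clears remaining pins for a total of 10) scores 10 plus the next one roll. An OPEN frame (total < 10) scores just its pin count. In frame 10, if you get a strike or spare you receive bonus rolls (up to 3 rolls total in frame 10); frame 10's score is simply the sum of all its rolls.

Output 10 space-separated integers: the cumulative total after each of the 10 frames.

Frame 1: OPEN (5+3=8). Cumulative: 8
Frame 2: STRIKE. 10 + next two rolls (2+8) = 20. Cumulative: 28
Frame 3: SPARE (2+8=10). 10 + next roll (10) = 20. Cumulative: 48
Frame 4: STRIKE. 10 + next two rolls (0+10) = 20. Cumulative: 68
Frame 5: SPARE (0+10=10). 10 + next roll (2) = 12. Cumulative: 80
Frame 6: SPARE (2+8=10). 10 + next roll (2) = 12. Cumulative: 92
Frame 7: SPARE (2+8=10). 10 + next roll (1) = 11. Cumulative: 103
Frame 8: OPEN (1+6=7). Cumulative: 110
Frame 9: OPEN (0+9=9). Cumulative: 119
Frame 10: OPEN. Sum of all frame-10 rolls (4+3) = 7. Cumulative: 126

Answer: 8 28 48 68 80 92 103 110 119 126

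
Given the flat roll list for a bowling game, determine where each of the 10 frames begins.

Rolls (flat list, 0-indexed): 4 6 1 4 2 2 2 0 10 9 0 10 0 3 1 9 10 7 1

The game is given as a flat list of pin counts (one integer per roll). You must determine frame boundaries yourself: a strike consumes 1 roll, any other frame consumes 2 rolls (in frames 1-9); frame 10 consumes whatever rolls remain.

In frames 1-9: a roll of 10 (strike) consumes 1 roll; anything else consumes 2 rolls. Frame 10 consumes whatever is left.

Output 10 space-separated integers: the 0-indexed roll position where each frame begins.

Answer: 0 2 4 6 8 9 11 12 14 16

Derivation:
Frame 1 starts at roll index 0: rolls=4,6 (sum=10), consumes 2 rolls
Frame 2 starts at roll index 2: rolls=1,4 (sum=5), consumes 2 rolls
Frame 3 starts at roll index 4: rolls=2,2 (sum=4), consumes 2 rolls
Frame 4 starts at roll index 6: rolls=2,0 (sum=2), consumes 2 rolls
Frame 5 starts at roll index 8: roll=10 (strike), consumes 1 roll
Frame 6 starts at roll index 9: rolls=9,0 (sum=9), consumes 2 rolls
Frame 7 starts at roll index 11: roll=10 (strike), consumes 1 roll
Frame 8 starts at roll index 12: rolls=0,3 (sum=3), consumes 2 rolls
Frame 9 starts at roll index 14: rolls=1,9 (sum=10), consumes 2 rolls
Frame 10 starts at roll index 16: 3 remaining rolls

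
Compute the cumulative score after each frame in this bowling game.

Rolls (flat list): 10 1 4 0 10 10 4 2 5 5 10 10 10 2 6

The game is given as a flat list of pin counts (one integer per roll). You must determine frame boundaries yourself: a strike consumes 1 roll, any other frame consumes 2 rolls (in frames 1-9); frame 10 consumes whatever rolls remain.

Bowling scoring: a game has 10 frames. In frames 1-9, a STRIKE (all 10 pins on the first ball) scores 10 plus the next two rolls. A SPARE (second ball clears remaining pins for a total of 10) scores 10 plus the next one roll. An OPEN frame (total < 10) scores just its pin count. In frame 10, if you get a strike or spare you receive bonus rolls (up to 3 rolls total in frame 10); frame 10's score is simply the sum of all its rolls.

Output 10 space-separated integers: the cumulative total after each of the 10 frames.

Answer: 15 20 40 56 62 82 112 134 152 160

Derivation:
Frame 1: STRIKE. 10 + next two rolls (1+4) = 15. Cumulative: 15
Frame 2: OPEN (1+4=5). Cumulative: 20
Frame 3: SPARE (0+10=10). 10 + next roll (10) = 20. Cumulative: 40
Frame 4: STRIKE. 10 + next two rolls (4+2) = 16. Cumulative: 56
Frame 5: OPEN (4+2=6). Cumulative: 62
Frame 6: SPARE (5+5=10). 10 + next roll (10) = 20. Cumulative: 82
Frame 7: STRIKE. 10 + next two rolls (10+10) = 30. Cumulative: 112
Frame 8: STRIKE. 10 + next two rolls (10+2) = 22. Cumulative: 134
Frame 9: STRIKE. 10 + next two rolls (2+6) = 18. Cumulative: 152
Frame 10: OPEN. Sum of all frame-10 rolls (2+6) = 8. Cumulative: 160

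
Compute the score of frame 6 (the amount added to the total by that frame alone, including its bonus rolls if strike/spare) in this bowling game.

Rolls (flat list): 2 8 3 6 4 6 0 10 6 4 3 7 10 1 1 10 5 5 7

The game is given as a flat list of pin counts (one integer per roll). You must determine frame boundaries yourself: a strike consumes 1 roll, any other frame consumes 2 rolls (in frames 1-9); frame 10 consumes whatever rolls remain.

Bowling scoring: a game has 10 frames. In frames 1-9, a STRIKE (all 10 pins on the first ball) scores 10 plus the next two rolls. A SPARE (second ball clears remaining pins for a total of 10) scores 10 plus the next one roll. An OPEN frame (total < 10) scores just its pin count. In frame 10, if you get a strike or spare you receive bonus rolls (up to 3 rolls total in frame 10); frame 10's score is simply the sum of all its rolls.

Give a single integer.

Frame 1: SPARE (2+8=10). 10 + next roll (3) = 13. Cumulative: 13
Frame 2: OPEN (3+6=9). Cumulative: 22
Frame 3: SPARE (4+6=10). 10 + next roll (0) = 10. Cumulative: 32
Frame 4: SPARE (0+10=10). 10 + next roll (6) = 16. Cumulative: 48
Frame 5: SPARE (6+4=10). 10 + next roll (3) = 13. Cumulative: 61
Frame 6: SPARE (3+7=10). 10 + next roll (10) = 20. Cumulative: 81
Frame 7: STRIKE. 10 + next two rolls (1+1) = 12. Cumulative: 93
Frame 8: OPEN (1+1=2). Cumulative: 95

Answer: 20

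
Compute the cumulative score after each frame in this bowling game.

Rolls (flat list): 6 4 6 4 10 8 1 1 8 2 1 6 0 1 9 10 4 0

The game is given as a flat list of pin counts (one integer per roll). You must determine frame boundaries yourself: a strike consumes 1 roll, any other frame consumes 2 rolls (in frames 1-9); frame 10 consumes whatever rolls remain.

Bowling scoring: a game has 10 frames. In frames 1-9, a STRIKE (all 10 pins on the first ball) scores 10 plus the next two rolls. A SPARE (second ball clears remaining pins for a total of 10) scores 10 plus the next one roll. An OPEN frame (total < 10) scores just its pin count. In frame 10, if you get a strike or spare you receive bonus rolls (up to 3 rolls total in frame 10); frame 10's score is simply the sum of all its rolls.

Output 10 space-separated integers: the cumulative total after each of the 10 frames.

Frame 1: SPARE (6+4=10). 10 + next roll (6) = 16. Cumulative: 16
Frame 2: SPARE (6+4=10). 10 + next roll (10) = 20. Cumulative: 36
Frame 3: STRIKE. 10 + next two rolls (8+1) = 19. Cumulative: 55
Frame 4: OPEN (8+1=9). Cumulative: 64
Frame 5: OPEN (1+8=9). Cumulative: 73
Frame 6: OPEN (2+1=3). Cumulative: 76
Frame 7: OPEN (6+0=6). Cumulative: 82
Frame 8: SPARE (1+9=10). 10 + next roll (10) = 20. Cumulative: 102
Frame 9: STRIKE. 10 + next two rolls (4+0) = 14. Cumulative: 116
Frame 10: OPEN. Sum of all frame-10 rolls (4+0) = 4. Cumulative: 120

Answer: 16 36 55 64 73 76 82 102 116 120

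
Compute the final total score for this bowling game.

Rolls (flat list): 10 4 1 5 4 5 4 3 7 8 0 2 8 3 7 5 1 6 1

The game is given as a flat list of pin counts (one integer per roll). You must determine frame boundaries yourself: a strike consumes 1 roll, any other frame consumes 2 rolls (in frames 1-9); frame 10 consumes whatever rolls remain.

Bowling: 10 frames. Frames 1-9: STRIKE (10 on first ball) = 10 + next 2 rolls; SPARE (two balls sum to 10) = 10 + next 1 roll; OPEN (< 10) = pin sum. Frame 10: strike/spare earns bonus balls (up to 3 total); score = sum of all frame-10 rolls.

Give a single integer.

Answer: 105

Derivation:
Frame 1: STRIKE. 10 + next two rolls (4+1) = 15. Cumulative: 15
Frame 2: OPEN (4+1=5). Cumulative: 20
Frame 3: OPEN (5+4=9). Cumulative: 29
Frame 4: OPEN (5+4=9). Cumulative: 38
Frame 5: SPARE (3+7=10). 10 + next roll (8) = 18. Cumulative: 56
Frame 6: OPEN (8+0=8). Cumulative: 64
Frame 7: SPARE (2+8=10). 10 + next roll (3) = 13. Cumulative: 77
Frame 8: SPARE (3+7=10). 10 + next roll (5) = 15. Cumulative: 92
Frame 9: OPEN (5+1=6). Cumulative: 98
Frame 10: OPEN. Sum of all frame-10 rolls (6+1) = 7. Cumulative: 105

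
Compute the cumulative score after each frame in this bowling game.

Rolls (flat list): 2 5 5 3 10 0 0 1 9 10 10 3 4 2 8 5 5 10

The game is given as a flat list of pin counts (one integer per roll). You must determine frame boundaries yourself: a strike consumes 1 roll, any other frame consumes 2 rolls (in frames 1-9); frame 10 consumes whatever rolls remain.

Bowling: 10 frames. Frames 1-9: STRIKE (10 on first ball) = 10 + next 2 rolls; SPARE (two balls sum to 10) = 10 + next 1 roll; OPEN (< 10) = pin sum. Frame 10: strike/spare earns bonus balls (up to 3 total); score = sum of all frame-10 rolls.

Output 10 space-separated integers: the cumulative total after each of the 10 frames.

Answer: 7 15 25 25 45 68 85 92 107 127

Derivation:
Frame 1: OPEN (2+5=7). Cumulative: 7
Frame 2: OPEN (5+3=8). Cumulative: 15
Frame 3: STRIKE. 10 + next two rolls (0+0) = 10. Cumulative: 25
Frame 4: OPEN (0+0=0). Cumulative: 25
Frame 5: SPARE (1+9=10). 10 + next roll (10) = 20. Cumulative: 45
Frame 6: STRIKE. 10 + next two rolls (10+3) = 23. Cumulative: 68
Frame 7: STRIKE. 10 + next two rolls (3+4) = 17. Cumulative: 85
Frame 8: OPEN (3+4=7). Cumulative: 92
Frame 9: SPARE (2+8=10). 10 + next roll (5) = 15. Cumulative: 107
Frame 10: SPARE. Sum of all frame-10 rolls (5+5+10) = 20. Cumulative: 127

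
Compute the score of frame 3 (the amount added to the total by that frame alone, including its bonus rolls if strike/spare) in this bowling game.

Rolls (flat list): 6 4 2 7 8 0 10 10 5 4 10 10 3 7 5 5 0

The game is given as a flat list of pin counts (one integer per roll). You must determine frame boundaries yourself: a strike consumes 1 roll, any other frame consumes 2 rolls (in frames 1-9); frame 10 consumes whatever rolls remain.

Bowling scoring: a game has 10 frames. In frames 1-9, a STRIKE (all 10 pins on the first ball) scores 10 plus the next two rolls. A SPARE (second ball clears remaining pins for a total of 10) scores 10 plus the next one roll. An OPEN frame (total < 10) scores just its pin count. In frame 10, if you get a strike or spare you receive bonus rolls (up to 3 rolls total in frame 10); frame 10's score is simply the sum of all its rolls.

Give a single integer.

Frame 1: SPARE (6+4=10). 10 + next roll (2) = 12. Cumulative: 12
Frame 2: OPEN (2+7=9). Cumulative: 21
Frame 3: OPEN (8+0=8). Cumulative: 29
Frame 4: STRIKE. 10 + next two rolls (10+5) = 25. Cumulative: 54
Frame 5: STRIKE. 10 + next two rolls (5+4) = 19. Cumulative: 73

Answer: 8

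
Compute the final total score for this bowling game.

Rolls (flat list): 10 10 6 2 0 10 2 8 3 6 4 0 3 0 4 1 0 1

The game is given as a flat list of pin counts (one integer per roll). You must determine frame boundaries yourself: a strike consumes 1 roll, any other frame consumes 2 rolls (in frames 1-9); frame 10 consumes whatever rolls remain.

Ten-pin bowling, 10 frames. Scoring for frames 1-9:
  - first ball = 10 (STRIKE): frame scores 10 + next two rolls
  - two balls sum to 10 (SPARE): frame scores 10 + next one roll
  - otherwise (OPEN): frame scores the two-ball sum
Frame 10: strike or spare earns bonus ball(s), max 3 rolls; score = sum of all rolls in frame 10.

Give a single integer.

Answer: 99

Derivation:
Frame 1: STRIKE. 10 + next two rolls (10+6) = 26. Cumulative: 26
Frame 2: STRIKE. 10 + next two rolls (6+2) = 18. Cumulative: 44
Frame 3: OPEN (6+2=8). Cumulative: 52
Frame 4: SPARE (0+10=10). 10 + next roll (2) = 12. Cumulative: 64
Frame 5: SPARE (2+8=10). 10 + next roll (3) = 13. Cumulative: 77
Frame 6: OPEN (3+6=9). Cumulative: 86
Frame 7: OPEN (4+0=4). Cumulative: 90
Frame 8: OPEN (3+0=3). Cumulative: 93
Frame 9: OPEN (4+1=5). Cumulative: 98
Frame 10: OPEN. Sum of all frame-10 rolls (0+1) = 1. Cumulative: 99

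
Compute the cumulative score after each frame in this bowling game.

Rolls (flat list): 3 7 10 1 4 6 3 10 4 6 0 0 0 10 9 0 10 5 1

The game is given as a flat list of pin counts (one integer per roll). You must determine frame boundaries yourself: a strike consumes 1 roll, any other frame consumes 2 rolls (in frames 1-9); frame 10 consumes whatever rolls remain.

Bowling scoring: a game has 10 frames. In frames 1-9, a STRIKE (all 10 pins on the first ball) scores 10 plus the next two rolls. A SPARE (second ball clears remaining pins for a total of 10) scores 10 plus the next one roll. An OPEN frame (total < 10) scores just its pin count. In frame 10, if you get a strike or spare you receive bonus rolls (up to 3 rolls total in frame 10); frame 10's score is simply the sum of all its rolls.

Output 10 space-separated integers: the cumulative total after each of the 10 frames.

Answer: 20 35 40 49 69 79 79 98 107 123

Derivation:
Frame 1: SPARE (3+7=10). 10 + next roll (10) = 20. Cumulative: 20
Frame 2: STRIKE. 10 + next two rolls (1+4) = 15. Cumulative: 35
Frame 3: OPEN (1+4=5). Cumulative: 40
Frame 4: OPEN (6+3=9). Cumulative: 49
Frame 5: STRIKE. 10 + next two rolls (4+6) = 20. Cumulative: 69
Frame 6: SPARE (4+6=10). 10 + next roll (0) = 10. Cumulative: 79
Frame 7: OPEN (0+0=0). Cumulative: 79
Frame 8: SPARE (0+10=10). 10 + next roll (9) = 19. Cumulative: 98
Frame 9: OPEN (9+0=9). Cumulative: 107
Frame 10: STRIKE. Sum of all frame-10 rolls (10+5+1) = 16. Cumulative: 123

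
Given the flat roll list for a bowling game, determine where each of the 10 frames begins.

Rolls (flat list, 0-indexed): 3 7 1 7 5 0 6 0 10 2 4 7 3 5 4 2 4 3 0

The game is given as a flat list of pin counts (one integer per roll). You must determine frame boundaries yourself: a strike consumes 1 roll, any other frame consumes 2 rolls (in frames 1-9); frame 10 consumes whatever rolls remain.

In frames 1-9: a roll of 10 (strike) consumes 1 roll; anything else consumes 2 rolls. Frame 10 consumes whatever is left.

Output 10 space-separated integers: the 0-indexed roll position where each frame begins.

Answer: 0 2 4 6 8 9 11 13 15 17

Derivation:
Frame 1 starts at roll index 0: rolls=3,7 (sum=10), consumes 2 rolls
Frame 2 starts at roll index 2: rolls=1,7 (sum=8), consumes 2 rolls
Frame 3 starts at roll index 4: rolls=5,0 (sum=5), consumes 2 rolls
Frame 4 starts at roll index 6: rolls=6,0 (sum=6), consumes 2 rolls
Frame 5 starts at roll index 8: roll=10 (strike), consumes 1 roll
Frame 6 starts at roll index 9: rolls=2,4 (sum=6), consumes 2 rolls
Frame 7 starts at roll index 11: rolls=7,3 (sum=10), consumes 2 rolls
Frame 8 starts at roll index 13: rolls=5,4 (sum=9), consumes 2 rolls
Frame 9 starts at roll index 15: rolls=2,4 (sum=6), consumes 2 rolls
Frame 10 starts at roll index 17: 2 remaining rolls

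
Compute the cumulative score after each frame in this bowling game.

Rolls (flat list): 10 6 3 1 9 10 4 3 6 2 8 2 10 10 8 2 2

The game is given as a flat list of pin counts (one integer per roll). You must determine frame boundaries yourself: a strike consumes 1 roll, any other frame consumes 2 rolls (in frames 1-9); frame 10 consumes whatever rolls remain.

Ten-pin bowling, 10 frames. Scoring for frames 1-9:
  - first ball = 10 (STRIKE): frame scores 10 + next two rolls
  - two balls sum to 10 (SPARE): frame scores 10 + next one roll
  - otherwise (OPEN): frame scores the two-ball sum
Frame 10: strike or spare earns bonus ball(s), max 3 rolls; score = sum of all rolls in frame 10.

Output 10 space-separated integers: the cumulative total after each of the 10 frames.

Frame 1: STRIKE. 10 + next two rolls (6+3) = 19. Cumulative: 19
Frame 2: OPEN (6+3=9). Cumulative: 28
Frame 3: SPARE (1+9=10). 10 + next roll (10) = 20. Cumulative: 48
Frame 4: STRIKE. 10 + next two rolls (4+3) = 17. Cumulative: 65
Frame 5: OPEN (4+3=7). Cumulative: 72
Frame 6: OPEN (6+2=8). Cumulative: 80
Frame 7: SPARE (8+2=10). 10 + next roll (10) = 20. Cumulative: 100
Frame 8: STRIKE. 10 + next two rolls (10+8) = 28. Cumulative: 128
Frame 9: STRIKE. 10 + next two rolls (8+2) = 20. Cumulative: 148
Frame 10: SPARE. Sum of all frame-10 rolls (8+2+2) = 12. Cumulative: 160

Answer: 19 28 48 65 72 80 100 128 148 160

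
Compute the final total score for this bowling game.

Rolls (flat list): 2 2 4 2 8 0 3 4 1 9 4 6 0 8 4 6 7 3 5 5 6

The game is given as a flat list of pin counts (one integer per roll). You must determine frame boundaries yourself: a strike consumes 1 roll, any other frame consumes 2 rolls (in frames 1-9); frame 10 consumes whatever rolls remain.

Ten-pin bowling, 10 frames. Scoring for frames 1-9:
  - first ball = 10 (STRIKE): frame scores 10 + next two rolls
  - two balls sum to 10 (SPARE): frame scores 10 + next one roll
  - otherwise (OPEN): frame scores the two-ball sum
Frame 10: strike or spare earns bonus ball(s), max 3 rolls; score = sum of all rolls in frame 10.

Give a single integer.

Frame 1: OPEN (2+2=4). Cumulative: 4
Frame 2: OPEN (4+2=6). Cumulative: 10
Frame 3: OPEN (8+0=8). Cumulative: 18
Frame 4: OPEN (3+4=7). Cumulative: 25
Frame 5: SPARE (1+9=10). 10 + next roll (4) = 14. Cumulative: 39
Frame 6: SPARE (4+6=10). 10 + next roll (0) = 10. Cumulative: 49
Frame 7: OPEN (0+8=8). Cumulative: 57
Frame 8: SPARE (4+6=10). 10 + next roll (7) = 17. Cumulative: 74
Frame 9: SPARE (7+3=10). 10 + next roll (5) = 15. Cumulative: 89
Frame 10: SPARE. Sum of all frame-10 rolls (5+5+6) = 16. Cumulative: 105

Answer: 105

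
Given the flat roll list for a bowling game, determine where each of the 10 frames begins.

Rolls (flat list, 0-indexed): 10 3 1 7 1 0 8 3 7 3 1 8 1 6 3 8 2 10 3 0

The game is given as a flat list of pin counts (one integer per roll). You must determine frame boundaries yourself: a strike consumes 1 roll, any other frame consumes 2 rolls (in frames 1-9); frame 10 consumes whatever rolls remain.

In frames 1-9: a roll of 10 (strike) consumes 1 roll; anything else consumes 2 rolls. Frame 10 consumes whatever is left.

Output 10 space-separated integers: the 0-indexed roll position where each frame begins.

Answer: 0 1 3 5 7 9 11 13 15 17

Derivation:
Frame 1 starts at roll index 0: roll=10 (strike), consumes 1 roll
Frame 2 starts at roll index 1: rolls=3,1 (sum=4), consumes 2 rolls
Frame 3 starts at roll index 3: rolls=7,1 (sum=8), consumes 2 rolls
Frame 4 starts at roll index 5: rolls=0,8 (sum=8), consumes 2 rolls
Frame 5 starts at roll index 7: rolls=3,7 (sum=10), consumes 2 rolls
Frame 6 starts at roll index 9: rolls=3,1 (sum=4), consumes 2 rolls
Frame 7 starts at roll index 11: rolls=8,1 (sum=9), consumes 2 rolls
Frame 8 starts at roll index 13: rolls=6,3 (sum=9), consumes 2 rolls
Frame 9 starts at roll index 15: rolls=8,2 (sum=10), consumes 2 rolls
Frame 10 starts at roll index 17: 3 remaining rolls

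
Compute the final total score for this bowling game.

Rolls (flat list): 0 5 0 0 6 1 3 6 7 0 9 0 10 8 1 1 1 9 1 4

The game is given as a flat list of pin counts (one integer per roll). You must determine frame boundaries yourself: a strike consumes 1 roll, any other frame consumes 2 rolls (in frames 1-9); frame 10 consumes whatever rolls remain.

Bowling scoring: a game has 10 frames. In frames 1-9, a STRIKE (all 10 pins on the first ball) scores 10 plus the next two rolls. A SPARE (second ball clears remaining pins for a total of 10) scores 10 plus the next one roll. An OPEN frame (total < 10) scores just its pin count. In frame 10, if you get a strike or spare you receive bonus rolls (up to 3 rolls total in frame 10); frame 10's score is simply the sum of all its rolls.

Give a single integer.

Frame 1: OPEN (0+5=5). Cumulative: 5
Frame 2: OPEN (0+0=0). Cumulative: 5
Frame 3: OPEN (6+1=7). Cumulative: 12
Frame 4: OPEN (3+6=9). Cumulative: 21
Frame 5: OPEN (7+0=7). Cumulative: 28
Frame 6: OPEN (9+0=9). Cumulative: 37
Frame 7: STRIKE. 10 + next two rolls (8+1) = 19. Cumulative: 56
Frame 8: OPEN (8+1=9). Cumulative: 65
Frame 9: OPEN (1+1=2). Cumulative: 67
Frame 10: SPARE. Sum of all frame-10 rolls (9+1+4) = 14. Cumulative: 81

Answer: 81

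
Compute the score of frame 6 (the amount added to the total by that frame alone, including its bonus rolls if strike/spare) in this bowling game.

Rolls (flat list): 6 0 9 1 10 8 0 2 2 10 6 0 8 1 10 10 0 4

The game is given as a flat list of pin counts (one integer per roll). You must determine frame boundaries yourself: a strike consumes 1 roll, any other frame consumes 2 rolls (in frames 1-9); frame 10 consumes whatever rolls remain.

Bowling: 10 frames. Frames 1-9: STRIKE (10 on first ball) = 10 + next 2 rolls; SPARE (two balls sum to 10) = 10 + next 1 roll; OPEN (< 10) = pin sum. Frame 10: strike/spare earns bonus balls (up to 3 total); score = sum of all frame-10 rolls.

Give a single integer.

Frame 1: OPEN (6+0=6). Cumulative: 6
Frame 2: SPARE (9+1=10). 10 + next roll (10) = 20. Cumulative: 26
Frame 3: STRIKE. 10 + next two rolls (8+0) = 18. Cumulative: 44
Frame 4: OPEN (8+0=8). Cumulative: 52
Frame 5: OPEN (2+2=4). Cumulative: 56
Frame 6: STRIKE. 10 + next two rolls (6+0) = 16. Cumulative: 72
Frame 7: OPEN (6+0=6). Cumulative: 78
Frame 8: OPEN (8+1=9). Cumulative: 87

Answer: 16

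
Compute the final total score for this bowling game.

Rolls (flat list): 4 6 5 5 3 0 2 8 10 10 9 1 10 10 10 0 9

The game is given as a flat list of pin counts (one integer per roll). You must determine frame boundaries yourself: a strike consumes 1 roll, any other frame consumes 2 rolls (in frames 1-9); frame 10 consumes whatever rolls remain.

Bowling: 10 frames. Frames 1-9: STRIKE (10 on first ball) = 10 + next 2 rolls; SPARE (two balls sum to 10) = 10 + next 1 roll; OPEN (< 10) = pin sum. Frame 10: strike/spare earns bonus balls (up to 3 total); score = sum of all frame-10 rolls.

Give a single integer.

Frame 1: SPARE (4+6=10). 10 + next roll (5) = 15. Cumulative: 15
Frame 2: SPARE (5+5=10). 10 + next roll (3) = 13. Cumulative: 28
Frame 3: OPEN (3+0=3). Cumulative: 31
Frame 4: SPARE (2+8=10). 10 + next roll (10) = 20. Cumulative: 51
Frame 5: STRIKE. 10 + next two rolls (10+9) = 29. Cumulative: 80
Frame 6: STRIKE. 10 + next two rolls (9+1) = 20. Cumulative: 100
Frame 7: SPARE (9+1=10). 10 + next roll (10) = 20. Cumulative: 120
Frame 8: STRIKE. 10 + next two rolls (10+10) = 30. Cumulative: 150
Frame 9: STRIKE. 10 + next two rolls (10+0) = 20. Cumulative: 170
Frame 10: STRIKE. Sum of all frame-10 rolls (10+0+9) = 19. Cumulative: 189

Answer: 189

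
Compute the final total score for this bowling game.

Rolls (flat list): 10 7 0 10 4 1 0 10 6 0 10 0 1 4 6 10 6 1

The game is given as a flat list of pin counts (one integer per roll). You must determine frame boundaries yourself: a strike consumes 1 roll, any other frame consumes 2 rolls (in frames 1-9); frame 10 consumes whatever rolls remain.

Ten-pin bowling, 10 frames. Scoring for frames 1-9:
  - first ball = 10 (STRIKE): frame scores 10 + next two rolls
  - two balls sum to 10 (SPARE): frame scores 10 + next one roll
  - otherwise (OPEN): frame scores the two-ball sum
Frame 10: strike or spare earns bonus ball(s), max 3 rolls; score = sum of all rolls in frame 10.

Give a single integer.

Answer: 115

Derivation:
Frame 1: STRIKE. 10 + next two rolls (7+0) = 17. Cumulative: 17
Frame 2: OPEN (7+0=7). Cumulative: 24
Frame 3: STRIKE. 10 + next two rolls (4+1) = 15. Cumulative: 39
Frame 4: OPEN (4+1=5). Cumulative: 44
Frame 5: SPARE (0+10=10). 10 + next roll (6) = 16. Cumulative: 60
Frame 6: OPEN (6+0=6). Cumulative: 66
Frame 7: STRIKE. 10 + next two rolls (0+1) = 11. Cumulative: 77
Frame 8: OPEN (0+1=1). Cumulative: 78
Frame 9: SPARE (4+6=10). 10 + next roll (10) = 20. Cumulative: 98
Frame 10: STRIKE. Sum of all frame-10 rolls (10+6+1) = 17. Cumulative: 115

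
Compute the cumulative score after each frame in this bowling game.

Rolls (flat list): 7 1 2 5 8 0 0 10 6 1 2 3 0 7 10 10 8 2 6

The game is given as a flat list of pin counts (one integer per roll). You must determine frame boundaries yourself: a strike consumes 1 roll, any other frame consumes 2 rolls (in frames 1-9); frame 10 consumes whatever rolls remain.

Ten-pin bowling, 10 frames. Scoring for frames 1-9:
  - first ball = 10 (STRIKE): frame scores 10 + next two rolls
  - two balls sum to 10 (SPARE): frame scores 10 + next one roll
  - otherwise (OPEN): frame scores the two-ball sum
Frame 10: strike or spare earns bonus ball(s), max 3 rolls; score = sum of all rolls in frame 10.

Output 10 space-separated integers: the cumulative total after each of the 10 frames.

Frame 1: OPEN (7+1=8). Cumulative: 8
Frame 2: OPEN (2+5=7). Cumulative: 15
Frame 3: OPEN (8+0=8). Cumulative: 23
Frame 4: SPARE (0+10=10). 10 + next roll (6) = 16. Cumulative: 39
Frame 5: OPEN (6+1=7). Cumulative: 46
Frame 6: OPEN (2+3=5). Cumulative: 51
Frame 7: OPEN (0+7=7). Cumulative: 58
Frame 8: STRIKE. 10 + next two rolls (10+8) = 28. Cumulative: 86
Frame 9: STRIKE. 10 + next two rolls (8+2) = 20. Cumulative: 106
Frame 10: SPARE. Sum of all frame-10 rolls (8+2+6) = 16. Cumulative: 122

Answer: 8 15 23 39 46 51 58 86 106 122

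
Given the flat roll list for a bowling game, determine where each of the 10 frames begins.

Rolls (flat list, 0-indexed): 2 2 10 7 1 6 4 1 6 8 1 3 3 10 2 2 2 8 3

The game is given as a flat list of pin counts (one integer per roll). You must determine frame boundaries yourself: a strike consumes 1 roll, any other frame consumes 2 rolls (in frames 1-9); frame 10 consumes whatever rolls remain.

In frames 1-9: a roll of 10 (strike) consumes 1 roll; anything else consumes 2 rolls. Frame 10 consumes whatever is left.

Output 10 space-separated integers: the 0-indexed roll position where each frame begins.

Frame 1 starts at roll index 0: rolls=2,2 (sum=4), consumes 2 rolls
Frame 2 starts at roll index 2: roll=10 (strike), consumes 1 roll
Frame 3 starts at roll index 3: rolls=7,1 (sum=8), consumes 2 rolls
Frame 4 starts at roll index 5: rolls=6,4 (sum=10), consumes 2 rolls
Frame 5 starts at roll index 7: rolls=1,6 (sum=7), consumes 2 rolls
Frame 6 starts at roll index 9: rolls=8,1 (sum=9), consumes 2 rolls
Frame 7 starts at roll index 11: rolls=3,3 (sum=6), consumes 2 rolls
Frame 8 starts at roll index 13: roll=10 (strike), consumes 1 roll
Frame 9 starts at roll index 14: rolls=2,2 (sum=4), consumes 2 rolls
Frame 10 starts at roll index 16: 3 remaining rolls

Answer: 0 2 3 5 7 9 11 13 14 16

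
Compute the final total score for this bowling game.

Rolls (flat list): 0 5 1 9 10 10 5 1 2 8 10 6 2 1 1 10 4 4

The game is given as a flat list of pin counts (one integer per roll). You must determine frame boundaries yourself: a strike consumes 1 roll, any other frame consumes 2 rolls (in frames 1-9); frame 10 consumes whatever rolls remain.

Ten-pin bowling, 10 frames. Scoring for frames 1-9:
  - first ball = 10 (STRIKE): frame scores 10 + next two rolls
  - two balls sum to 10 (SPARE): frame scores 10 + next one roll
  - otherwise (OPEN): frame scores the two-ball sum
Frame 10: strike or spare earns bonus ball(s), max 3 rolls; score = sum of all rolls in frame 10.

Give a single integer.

Frame 1: OPEN (0+5=5). Cumulative: 5
Frame 2: SPARE (1+9=10). 10 + next roll (10) = 20. Cumulative: 25
Frame 3: STRIKE. 10 + next two rolls (10+5) = 25. Cumulative: 50
Frame 4: STRIKE. 10 + next two rolls (5+1) = 16. Cumulative: 66
Frame 5: OPEN (5+1=6). Cumulative: 72
Frame 6: SPARE (2+8=10). 10 + next roll (10) = 20. Cumulative: 92
Frame 7: STRIKE. 10 + next two rolls (6+2) = 18. Cumulative: 110
Frame 8: OPEN (6+2=8). Cumulative: 118
Frame 9: OPEN (1+1=2). Cumulative: 120
Frame 10: STRIKE. Sum of all frame-10 rolls (10+4+4) = 18. Cumulative: 138

Answer: 138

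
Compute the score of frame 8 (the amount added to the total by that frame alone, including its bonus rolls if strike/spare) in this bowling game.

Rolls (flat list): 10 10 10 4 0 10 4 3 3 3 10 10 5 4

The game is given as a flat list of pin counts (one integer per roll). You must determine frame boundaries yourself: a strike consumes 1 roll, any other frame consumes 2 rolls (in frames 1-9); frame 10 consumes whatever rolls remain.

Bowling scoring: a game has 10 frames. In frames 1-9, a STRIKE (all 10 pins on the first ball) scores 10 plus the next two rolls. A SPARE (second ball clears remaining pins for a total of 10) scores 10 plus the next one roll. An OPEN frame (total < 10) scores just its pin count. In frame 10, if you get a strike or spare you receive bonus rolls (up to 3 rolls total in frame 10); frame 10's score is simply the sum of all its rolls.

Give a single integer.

Frame 1: STRIKE. 10 + next two rolls (10+10) = 30. Cumulative: 30
Frame 2: STRIKE. 10 + next two rolls (10+4) = 24. Cumulative: 54
Frame 3: STRIKE. 10 + next two rolls (4+0) = 14. Cumulative: 68
Frame 4: OPEN (4+0=4). Cumulative: 72
Frame 5: STRIKE. 10 + next two rolls (4+3) = 17. Cumulative: 89
Frame 6: OPEN (4+3=7). Cumulative: 96
Frame 7: OPEN (3+3=6). Cumulative: 102
Frame 8: STRIKE. 10 + next two rolls (10+5) = 25. Cumulative: 127
Frame 9: STRIKE. 10 + next two rolls (5+4) = 19. Cumulative: 146
Frame 10: OPEN. Sum of all frame-10 rolls (5+4) = 9. Cumulative: 155

Answer: 25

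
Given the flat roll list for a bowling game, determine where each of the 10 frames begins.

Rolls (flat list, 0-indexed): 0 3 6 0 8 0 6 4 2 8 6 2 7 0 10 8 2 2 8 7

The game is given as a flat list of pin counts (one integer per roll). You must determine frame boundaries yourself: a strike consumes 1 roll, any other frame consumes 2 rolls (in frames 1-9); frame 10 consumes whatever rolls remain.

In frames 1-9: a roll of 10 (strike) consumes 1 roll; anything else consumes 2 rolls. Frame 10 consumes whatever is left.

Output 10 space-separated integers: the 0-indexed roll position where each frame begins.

Answer: 0 2 4 6 8 10 12 14 15 17

Derivation:
Frame 1 starts at roll index 0: rolls=0,3 (sum=3), consumes 2 rolls
Frame 2 starts at roll index 2: rolls=6,0 (sum=6), consumes 2 rolls
Frame 3 starts at roll index 4: rolls=8,0 (sum=8), consumes 2 rolls
Frame 4 starts at roll index 6: rolls=6,4 (sum=10), consumes 2 rolls
Frame 5 starts at roll index 8: rolls=2,8 (sum=10), consumes 2 rolls
Frame 6 starts at roll index 10: rolls=6,2 (sum=8), consumes 2 rolls
Frame 7 starts at roll index 12: rolls=7,0 (sum=7), consumes 2 rolls
Frame 8 starts at roll index 14: roll=10 (strike), consumes 1 roll
Frame 9 starts at roll index 15: rolls=8,2 (sum=10), consumes 2 rolls
Frame 10 starts at roll index 17: 3 remaining rolls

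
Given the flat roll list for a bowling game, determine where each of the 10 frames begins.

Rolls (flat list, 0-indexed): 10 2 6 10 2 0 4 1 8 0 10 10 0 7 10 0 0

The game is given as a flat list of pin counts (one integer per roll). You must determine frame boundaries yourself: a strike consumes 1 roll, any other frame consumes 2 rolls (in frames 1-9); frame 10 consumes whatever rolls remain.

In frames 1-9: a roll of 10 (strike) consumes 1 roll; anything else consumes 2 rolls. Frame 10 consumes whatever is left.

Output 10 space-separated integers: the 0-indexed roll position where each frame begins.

Frame 1 starts at roll index 0: roll=10 (strike), consumes 1 roll
Frame 2 starts at roll index 1: rolls=2,6 (sum=8), consumes 2 rolls
Frame 3 starts at roll index 3: roll=10 (strike), consumes 1 roll
Frame 4 starts at roll index 4: rolls=2,0 (sum=2), consumes 2 rolls
Frame 5 starts at roll index 6: rolls=4,1 (sum=5), consumes 2 rolls
Frame 6 starts at roll index 8: rolls=8,0 (sum=8), consumes 2 rolls
Frame 7 starts at roll index 10: roll=10 (strike), consumes 1 roll
Frame 8 starts at roll index 11: roll=10 (strike), consumes 1 roll
Frame 9 starts at roll index 12: rolls=0,7 (sum=7), consumes 2 rolls
Frame 10 starts at roll index 14: 3 remaining rolls

Answer: 0 1 3 4 6 8 10 11 12 14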